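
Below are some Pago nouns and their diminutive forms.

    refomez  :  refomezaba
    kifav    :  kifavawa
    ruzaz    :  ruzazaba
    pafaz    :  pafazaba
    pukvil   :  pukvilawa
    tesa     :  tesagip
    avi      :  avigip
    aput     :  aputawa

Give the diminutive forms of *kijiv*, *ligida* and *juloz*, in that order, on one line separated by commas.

kijivawa, ligidagip, julozaba

The pattern is sibilance of the final sound: -aba when the stem ends in a sibilant (*refomez*, *ruzaz*, *pafaz*); -awa when the stem ends in a non-sibilant consonant (*kifav*, *pukvil*, *aput*); -gip when the stem ends in a vowel (*tesa*, *avi*).
Since the final sound of *kijiv* is /v/ (a non-sibilant consonant), it takes -awa, giving *kijivawa*.
Since the final sound of *ligida* is /a/ (a vowel), it takes -gip, giving *ligidagip*.
*juloz*: final sound = /z/, a sibilant → -aba → *julozaba*.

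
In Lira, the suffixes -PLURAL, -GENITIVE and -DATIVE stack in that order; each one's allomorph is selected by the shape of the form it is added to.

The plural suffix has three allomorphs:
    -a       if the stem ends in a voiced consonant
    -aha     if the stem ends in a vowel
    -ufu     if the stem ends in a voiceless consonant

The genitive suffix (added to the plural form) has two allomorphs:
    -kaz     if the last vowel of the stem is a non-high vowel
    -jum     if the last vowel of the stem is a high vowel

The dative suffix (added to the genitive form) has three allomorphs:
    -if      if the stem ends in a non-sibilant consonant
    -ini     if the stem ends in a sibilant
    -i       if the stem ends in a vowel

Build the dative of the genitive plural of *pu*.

Since the final sound of *pu* is /u/ (a vowel), it takes -aha, giving *puaha*.
Since the last vowel of the plural form *puaha* is /a/ (a non-high vowel), it takes -kaz, giving *puahakaz*.
The genitive form *puahakaz* — final sound /z/ (a sibilant) → -ini → *puahakazini*.

puahakazini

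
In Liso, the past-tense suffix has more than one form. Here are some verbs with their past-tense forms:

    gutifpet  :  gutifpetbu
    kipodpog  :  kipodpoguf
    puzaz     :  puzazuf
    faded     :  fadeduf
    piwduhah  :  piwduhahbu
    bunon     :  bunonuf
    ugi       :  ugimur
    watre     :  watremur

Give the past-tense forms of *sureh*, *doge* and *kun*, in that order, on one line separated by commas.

surehbu, dogemur, kunuf

The suffix is conditioned by the final sound: -bu when the stem ends in a voiceless consonant (*gutifpet*, *piwduhah*); -uf when the stem ends in a voiced consonant (*kipodpog*, *puzaz*, *faded*, *bunon*); -mur when the stem ends in a vowel (*ugi*, *watre*).
Since the final sound of *sureh* is /h/ (a voiceless consonant), it takes -bu, giving *surehbu*.
The final sound of *doge* is /e/, which is a vowel, so the suffix is -mur, giving *dogemur*.
Since the final sound of *kun* is /n/ (a voiced consonant), it takes -uf, giving *kunuf*.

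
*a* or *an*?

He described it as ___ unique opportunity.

a

The indefinite article is chosen by the initial *sound* of the following word, not its spelling.
*unique* begins with the sound /juː/ (u pronounced /juː/) — a consonant sound.
So the article is *a*: He described it as a unique opportunity.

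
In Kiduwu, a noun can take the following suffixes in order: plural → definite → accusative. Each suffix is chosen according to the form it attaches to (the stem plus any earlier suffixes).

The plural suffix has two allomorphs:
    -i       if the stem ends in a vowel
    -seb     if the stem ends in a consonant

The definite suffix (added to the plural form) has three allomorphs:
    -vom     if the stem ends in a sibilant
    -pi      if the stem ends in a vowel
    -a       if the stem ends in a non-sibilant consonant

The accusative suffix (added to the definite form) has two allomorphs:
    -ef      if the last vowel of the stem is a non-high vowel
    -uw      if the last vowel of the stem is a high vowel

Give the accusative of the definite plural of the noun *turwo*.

turwoipiuw

Since the final sound of *turwo* is /o/ (a vowel), it takes -i, giving *turwoi*.
The plural form *turwoi*: final sound = /i/, a vowel → -pi → *turwoipi*.
Since the last vowel of the definite form *turwoipi* is /i/ (a high vowel), it takes -uw, giving *turwoipiuw*.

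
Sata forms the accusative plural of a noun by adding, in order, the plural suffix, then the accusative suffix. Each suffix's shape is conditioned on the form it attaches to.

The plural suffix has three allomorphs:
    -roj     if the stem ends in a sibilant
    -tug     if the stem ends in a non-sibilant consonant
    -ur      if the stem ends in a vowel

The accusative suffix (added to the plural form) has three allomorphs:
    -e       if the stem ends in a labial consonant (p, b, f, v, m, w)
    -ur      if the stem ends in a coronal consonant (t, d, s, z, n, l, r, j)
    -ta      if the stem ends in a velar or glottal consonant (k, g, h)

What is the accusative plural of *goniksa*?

The final sound of *goniksa* is /a/, which is a vowel, so the plural suffix is -ur, giving *goniksaur*.
The plural form *goniksaur* — final consonant /r/ (coronal) → -ur → *goniksaurur*.

goniksaurur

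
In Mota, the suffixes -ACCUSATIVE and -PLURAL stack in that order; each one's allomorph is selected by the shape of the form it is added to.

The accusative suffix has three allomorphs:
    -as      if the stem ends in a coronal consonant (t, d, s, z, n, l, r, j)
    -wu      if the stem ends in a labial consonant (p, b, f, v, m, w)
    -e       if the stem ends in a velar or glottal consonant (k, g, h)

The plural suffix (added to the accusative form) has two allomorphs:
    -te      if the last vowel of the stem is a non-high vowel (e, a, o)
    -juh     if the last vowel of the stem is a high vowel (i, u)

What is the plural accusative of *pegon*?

pegonaste

*pegon* — final consonant /n/ (coronal) → -as → *pegonas*.
The last vowel of the accusative form *pegonas* is /a/, which is a non-high vowel, so the plural suffix is -te, giving *pegonaste*.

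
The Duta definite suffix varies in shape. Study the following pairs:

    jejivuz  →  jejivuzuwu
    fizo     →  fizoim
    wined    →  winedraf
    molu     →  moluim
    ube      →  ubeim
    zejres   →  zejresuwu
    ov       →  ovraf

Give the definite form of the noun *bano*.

The alternation tracks the final sound of the stem — -uwu when the stem ends in a sibilant (*jejivuz*, *zejres*); -raf when the stem ends in a non-sibilant consonant (*wined*, *ov*); -im when the stem ends in a vowel (*fizo*, *molu*, *ube*).
The final sound of *bano* is /o/, which is a vowel, so the suffix is -im, giving *banoim*.

banoim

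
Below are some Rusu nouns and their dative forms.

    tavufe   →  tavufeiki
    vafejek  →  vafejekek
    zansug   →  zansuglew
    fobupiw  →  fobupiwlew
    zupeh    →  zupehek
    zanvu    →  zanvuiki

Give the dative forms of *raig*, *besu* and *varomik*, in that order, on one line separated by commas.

raiglew, besuiki, varomikek

The alternation tracks the final sound of the stem — -ek when the stem ends in a voiceless consonant (*vafejek*, *zupeh*); -lew when the stem ends in a voiced consonant (*zansug*, *fobupiw*); -iki when the stem ends in a vowel (*tavufe*, *zanvu*).
The final sound of *raig* is /g/, which is a voiced consonant, so the suffix is -lew, giving *raiglew*.
The final sound of *besu* is /u/, which is a vowel, so the suffix is -iki, giving *besuiki*.
The final sound of *varomik* is /k/, which is a voiceless consonant, so the suffix is -ek, giving *varomikek*.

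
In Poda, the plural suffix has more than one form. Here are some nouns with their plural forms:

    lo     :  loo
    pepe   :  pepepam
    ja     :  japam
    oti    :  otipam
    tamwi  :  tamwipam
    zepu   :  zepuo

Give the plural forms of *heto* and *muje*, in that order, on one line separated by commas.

hetoo, mujepam

The suffix is conditioned by the last vowel: -o when the last vowel of the stem is a rounded vowel (*lo*, *zepu*); -pam when the last vowel of the stem is an unrounded vowel (*pepe*, *ja*, *oti*, *tamwi*).
*heto*: last vowel = /o/, a rounded vowel → -o → *hetoo*.
The last vowel of *muje* is /e/, which is an unrounded vowel, so the suffix is -pam, giving *mujepam*.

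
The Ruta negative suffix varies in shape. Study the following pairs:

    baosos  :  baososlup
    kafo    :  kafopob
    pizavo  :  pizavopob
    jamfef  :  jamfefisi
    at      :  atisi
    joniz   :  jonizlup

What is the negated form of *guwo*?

The pattern is sibilance of the final sound: -lup when the stem ends in a sibilant (*baosos*, *joniz*); -isi when the stem ends in a non-sibilant consonant (*jamfef*, *at*); -pob when the stem ends in a vowel (*kafo*, *pizavo*).
Since the final sound of *guwo* is /o/ (a vowel), it takes -pob, giving *guwopob*.

guwopob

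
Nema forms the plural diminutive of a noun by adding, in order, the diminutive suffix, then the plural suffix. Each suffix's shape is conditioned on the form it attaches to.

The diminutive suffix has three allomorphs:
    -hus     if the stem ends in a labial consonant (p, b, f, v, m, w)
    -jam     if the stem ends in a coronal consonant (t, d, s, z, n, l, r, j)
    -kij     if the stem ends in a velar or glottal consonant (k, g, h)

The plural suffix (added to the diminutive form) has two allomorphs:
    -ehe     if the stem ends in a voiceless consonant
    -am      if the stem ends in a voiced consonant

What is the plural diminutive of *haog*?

*haog*: final consonant = /g/, velar/glottal → -kij → *haogkij*.
The diminutive form *haogkij*: final consonant = /j/, voiced → -am → *haogkijam*.

haogkijam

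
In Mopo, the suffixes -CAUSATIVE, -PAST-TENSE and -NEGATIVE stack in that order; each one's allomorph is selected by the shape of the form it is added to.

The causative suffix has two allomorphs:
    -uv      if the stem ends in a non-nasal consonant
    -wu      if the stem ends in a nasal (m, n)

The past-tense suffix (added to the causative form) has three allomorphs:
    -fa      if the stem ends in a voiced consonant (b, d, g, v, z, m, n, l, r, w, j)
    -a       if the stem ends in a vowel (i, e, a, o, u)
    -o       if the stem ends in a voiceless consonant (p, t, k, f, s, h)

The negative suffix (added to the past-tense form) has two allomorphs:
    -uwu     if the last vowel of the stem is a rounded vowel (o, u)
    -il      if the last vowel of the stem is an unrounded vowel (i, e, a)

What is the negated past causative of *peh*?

Since the final consonant of *peh* is /h/ (non-nasal), it takes -uv, giving *pehuv*.
The final sound of the causative form *pehuv* is /v/, which is a voiced consonant, so the past-tense suffix is -fa, giving *pehuvfa*.
The last vowel of the past-tense form *pehuvfa* is /a/, which is an unrounded vowel, so the negative suffix is -il, giving *pehuvfail*.

pehuvfail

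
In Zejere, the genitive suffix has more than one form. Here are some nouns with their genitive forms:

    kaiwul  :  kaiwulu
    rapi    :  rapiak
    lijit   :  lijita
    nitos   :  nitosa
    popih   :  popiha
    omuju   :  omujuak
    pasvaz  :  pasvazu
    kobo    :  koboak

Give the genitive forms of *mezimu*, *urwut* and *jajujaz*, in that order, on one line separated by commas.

mezimuak, urwuta, jajujazu

Looking at the final sound of each stem: -a when the stem ends in a voiceless consonant (*lijit*, *nitos*, *popih*); -u when the stem ends in a voiced consonant (*kaiwul*, *pasvaz*); -ak when the stem ends in a vowel (*rapi*, *omuju*, *kobo*).
Since the final sound of *mezimu* is /u/ (a vowel), it takes -ak, giving *mezimuak*.
*urwut* — final sound /t/ (a voiceless consonant) → -a → *urwuta*.
Since the final sound of *jajujaz* is /z/ (a voiced consonant), it takes -u, giving *jajujazu*.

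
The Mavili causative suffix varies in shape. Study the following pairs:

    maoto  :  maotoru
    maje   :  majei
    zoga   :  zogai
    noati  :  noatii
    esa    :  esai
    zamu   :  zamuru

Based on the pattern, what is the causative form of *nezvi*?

nezvii

The suffix is conditioned by the last vowel: -ru when the last vowel of the stem is a rounded vowel (*maoto*, *zamu*); -i when the last vowel of the stem is an unrounded vowel (*maje*, *zoga*, *noati*, *esa*).
*nezvi* — last vowel /i/ (an unrounded vowel) → -i → *nezvii*.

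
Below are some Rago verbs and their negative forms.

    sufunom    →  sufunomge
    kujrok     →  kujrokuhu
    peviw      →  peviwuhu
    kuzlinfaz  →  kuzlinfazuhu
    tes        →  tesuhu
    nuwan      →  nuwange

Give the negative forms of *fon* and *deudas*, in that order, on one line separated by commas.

Looking at the final consonant of each stem: -ge when the stem ends in a nasal (*sufunom*, *nuwan*); -uhu when the stem ends in a non-nasal consonant (*kujrok*, *peviw*, *kuzlinfaz*, *tes*).
*fon* — final consonant /n/ (a nasal) → -ge → *fonge*.
*deudas* — final consonant /s/ (non-nasal) → -uhu → *deudasuhu*.

fonge, deudasuhu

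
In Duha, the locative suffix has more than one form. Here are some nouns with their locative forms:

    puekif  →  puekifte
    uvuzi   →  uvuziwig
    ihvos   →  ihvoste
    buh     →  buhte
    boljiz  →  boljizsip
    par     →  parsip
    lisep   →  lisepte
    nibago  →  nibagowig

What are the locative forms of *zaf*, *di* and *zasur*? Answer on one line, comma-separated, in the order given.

zafte, diwig, zasursip

The alternation tracks the final sound of the stem — -te when the stem ends in a voiceless consonant (*puekif*, *ihvos*, *buh*, *lisep*); -sip when the stem ends in a voiced consonant (*boljiz*, *par*); -wig when the stem ends in a vowel (*uvuzi*, *nibago*).
The final sound of *zaf* is /f/, which is a voiceless consonant, so the suffix is -te, giving *zafte*.
*di* — final sound /i/ (a vowel) → -wig → *diwig*.
*zasur*: final sound = /r/, a voiced consonant → -sip → *zasursip*.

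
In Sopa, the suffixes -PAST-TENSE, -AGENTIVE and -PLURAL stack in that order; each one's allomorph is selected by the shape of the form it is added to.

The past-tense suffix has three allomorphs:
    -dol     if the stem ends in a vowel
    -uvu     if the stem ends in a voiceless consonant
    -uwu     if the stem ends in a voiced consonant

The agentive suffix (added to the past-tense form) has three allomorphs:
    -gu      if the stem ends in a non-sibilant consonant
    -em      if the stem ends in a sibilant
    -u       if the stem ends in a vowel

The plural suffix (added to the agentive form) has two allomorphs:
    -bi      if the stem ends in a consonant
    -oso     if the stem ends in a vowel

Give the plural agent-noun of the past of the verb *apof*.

apofuvuuoso

The final sound of *apof* is /f/, which is a voiceless consonant, so the past-tense suffix is -uvu, giving *apofuvu*.
The final sound of the past-tense form *apofuvu* is /u/, which is a vowel, so the agentive suffix is -u, giving *apofuvuu*.
Since the final sound of the agentive form *apofuvuu* is /u/ (a vowel), it takes -oso, giving *apofuvuuoso*.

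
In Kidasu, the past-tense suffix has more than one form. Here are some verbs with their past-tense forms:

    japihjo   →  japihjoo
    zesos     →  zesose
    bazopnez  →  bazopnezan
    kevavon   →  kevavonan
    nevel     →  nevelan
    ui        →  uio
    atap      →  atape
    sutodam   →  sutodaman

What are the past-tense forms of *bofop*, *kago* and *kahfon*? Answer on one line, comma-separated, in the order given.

bofope, kagoo, kahfonan

Looking at the final sound of each stem: -e when the stem ends in a voiceless consonant (*zesos*, *atap*); -an when the stem ends in a voiced consonant (*bazopnez*, *kevavon*, *nevel*, *sutodam*); -o when the stem ends in a vowel (*japihjo*, *ui*).
*bofop* — final sound /p/ (a voiceless consonant) → -e → *bofope*.
*kago* — final sound /o/ (a vowel) → -o → *kagoo*.
*kahfon* — final sound /n/ (a voiced consonant) → -an → *kahfonan*.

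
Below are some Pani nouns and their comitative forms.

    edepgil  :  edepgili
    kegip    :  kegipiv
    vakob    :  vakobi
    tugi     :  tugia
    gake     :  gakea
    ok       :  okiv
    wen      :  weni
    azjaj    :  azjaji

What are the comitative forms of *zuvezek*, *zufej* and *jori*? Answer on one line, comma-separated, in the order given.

The alternation tracks the final sound of the stem — -iv when the stem ends in a voiceless consonant (*kegip*, *ok*); -i when the stem ends in a voiced consonant (*edepgil*, *vakob*, *wen*, *azjaj*); -a when the stem ends in a vowel (*tugi*, *gake*).
*zuvezek* — final sound /k/ (a voiceless consonant) → -iv → *zuvezekiv*.
*zufej* — final sound /j/ (a voiced consonant) → -i → *zufeji*.
Since the final sound of *jori* is /i/ (a vowel), it takes -a, giving *joria*.

zuvezekiv, zufeji, joria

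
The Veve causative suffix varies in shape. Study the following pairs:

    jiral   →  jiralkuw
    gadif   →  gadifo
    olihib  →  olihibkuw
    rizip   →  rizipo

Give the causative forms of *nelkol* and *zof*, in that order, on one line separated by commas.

nelkolkuw, zofo

The alternation tracks the final consonant of the stem — -o when the stem ends in a voiceless consonant (*gadif*, *rizip*); -kuw when the stem ends in a voiced consonant (*jiral*, *olihib*).
Since the final consonant of *nelkol* is /l/ (voiced), it takes -kuw, giving *nelkolkuw*.
Since the final consonant of *zof* is /f/ (voiceless), it takes -o, giving *zofo*.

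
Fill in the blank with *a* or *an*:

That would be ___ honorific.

an

The indefinite article is chosen by the initial *sound* of the following word, not its spelling.
*honorific* begins with the sound /ɒ/ (silent h) — a vowel sound.
So the article is *an*: That would be an honorific.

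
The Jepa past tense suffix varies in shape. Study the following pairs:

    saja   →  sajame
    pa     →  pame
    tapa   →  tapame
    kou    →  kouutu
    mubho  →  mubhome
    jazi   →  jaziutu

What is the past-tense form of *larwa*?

larwame

The pattern is height harmony: -utu when the last vowel of the stem is a high vowel (*kou*, *jazi*); -me when the last vowel of the stem is a non-high vowel (*saja*, *pa*, *tapa*, *mubho*).
*larwa* — last vowel /a/ (a non-high vowel) → -me → *larwame*.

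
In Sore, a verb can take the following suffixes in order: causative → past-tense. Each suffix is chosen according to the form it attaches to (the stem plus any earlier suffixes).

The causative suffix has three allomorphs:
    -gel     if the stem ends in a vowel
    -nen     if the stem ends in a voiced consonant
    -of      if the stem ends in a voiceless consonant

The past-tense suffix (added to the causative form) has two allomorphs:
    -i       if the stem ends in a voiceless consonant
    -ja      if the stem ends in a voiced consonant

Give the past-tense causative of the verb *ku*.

kugelja

*ku* — final sound /u/ (a vowel) → -gel → *kugel*.
Since the final consonant of the causative form *kugel* is /l/ (voiced), it takes -ja, giving *kugelja*.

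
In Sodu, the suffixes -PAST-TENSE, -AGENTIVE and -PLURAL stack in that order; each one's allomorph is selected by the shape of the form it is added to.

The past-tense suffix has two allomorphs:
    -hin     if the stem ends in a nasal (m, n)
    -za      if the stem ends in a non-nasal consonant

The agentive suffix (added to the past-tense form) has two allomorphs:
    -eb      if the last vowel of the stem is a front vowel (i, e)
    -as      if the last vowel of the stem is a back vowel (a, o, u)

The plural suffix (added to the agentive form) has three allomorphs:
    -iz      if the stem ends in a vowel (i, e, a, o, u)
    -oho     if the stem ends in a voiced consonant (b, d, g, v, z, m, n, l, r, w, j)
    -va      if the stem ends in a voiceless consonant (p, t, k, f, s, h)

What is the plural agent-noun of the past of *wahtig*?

wahtigzaasva

Since the final consonant of *wahtig* is /g/ (non-nasal), it takes -za, giving *wahtigza*.
Since the last vowel of the past-tense form *wahtigza* is /a/ (a back vowel), it takes -as, giving *wahtigzaas*.
The agentive form *wahtigzaas*: final sound = /s/, a voiceless consonant → -va → *wahtigzaasva*.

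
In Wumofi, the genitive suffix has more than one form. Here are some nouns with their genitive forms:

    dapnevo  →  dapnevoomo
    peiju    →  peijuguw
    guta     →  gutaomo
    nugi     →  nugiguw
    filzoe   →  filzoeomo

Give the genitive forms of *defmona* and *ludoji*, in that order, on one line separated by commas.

defmonaomo, ludojiguw

The suffix is conditioned by the last vowel: -guw when the last vowel of the stem is a high vowel (*peiju*, *nugi*); -omo when the last vowel of the stem is a non-high vowel (*dapnevo*, *guta*, *filzoe*).
*defmona* — last vowel /a/ (a non-high vowel) → -omo → *defmonaomo*.
*ludoji*: last vowel = /i/, a high vowel → -guw → *ludojiguw*.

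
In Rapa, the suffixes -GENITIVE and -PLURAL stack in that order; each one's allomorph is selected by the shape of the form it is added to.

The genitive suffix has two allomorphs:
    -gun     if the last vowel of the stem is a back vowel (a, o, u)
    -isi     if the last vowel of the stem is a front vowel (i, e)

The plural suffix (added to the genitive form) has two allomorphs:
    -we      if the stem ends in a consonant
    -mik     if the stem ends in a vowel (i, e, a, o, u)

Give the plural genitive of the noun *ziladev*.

*ziladev* — last vowel /e/ (a front vowel) → -isi → *ziladevisi*.
The final sound of the genitive form *ziladevisi* is /i/, which is a vowel, so the plural suffix is -mik, giving *ziladevisimik*.

ziladevisimik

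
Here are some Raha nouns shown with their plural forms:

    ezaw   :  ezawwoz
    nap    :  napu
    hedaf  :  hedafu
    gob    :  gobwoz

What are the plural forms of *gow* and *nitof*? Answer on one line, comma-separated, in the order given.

Looking at the final consonant of each stem: -u when the stem ends in a voiceless consonant (*nap*, *hedaf*); -woz when the stem ends in a voiced consonant (*ezaw*, *gob*).
*gow*: final consonant = /w/, voiced → -woz → *gowwoz*.
The final consonant of *nitof* is /f/, which is voiceless, so the suffix is -u, giving *nitofu*.

gowwoz, nitofu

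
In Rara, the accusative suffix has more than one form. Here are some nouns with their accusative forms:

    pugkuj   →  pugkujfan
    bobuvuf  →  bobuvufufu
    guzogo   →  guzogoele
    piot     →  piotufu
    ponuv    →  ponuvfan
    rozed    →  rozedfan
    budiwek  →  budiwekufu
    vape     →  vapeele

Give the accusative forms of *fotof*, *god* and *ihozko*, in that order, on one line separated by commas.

The pattern is voicing of the final sound: -ufu when the stem ends in a voiceless consonant (*bobuvuf*, *piot*, *budiwek*); -fan when the stem ends in a voiced consonant (*pugkuj*, *ponuv*, *rozed*); -ele when the stem ends in a vowel (*guzogo*, *vape*).
*fotof*: final sound = /f/, a voiceless consonant → -ufu → *fotofufu*.
*god* — final sound /d/ (a voiced consonant) → -fan → *godfan*.
Since the final sound of *ihozko* is /o/ (a vowel), it takes -ele, giving *ihozkoele*.

fotofufu, godfan, ihozkoele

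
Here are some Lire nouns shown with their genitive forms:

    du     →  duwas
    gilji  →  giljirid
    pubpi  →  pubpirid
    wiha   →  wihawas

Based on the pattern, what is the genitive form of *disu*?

disuwas

The suffix is conditioned by the last vowel: -rid when the last vowel of the stem is a front vowel (*gilji*, *pubpi*); -was when the last vowel of the stem is a back vowel (*du*, *wiha*).
*disu*: last vowel = /u/, a back vowel → -was → *disuwas*.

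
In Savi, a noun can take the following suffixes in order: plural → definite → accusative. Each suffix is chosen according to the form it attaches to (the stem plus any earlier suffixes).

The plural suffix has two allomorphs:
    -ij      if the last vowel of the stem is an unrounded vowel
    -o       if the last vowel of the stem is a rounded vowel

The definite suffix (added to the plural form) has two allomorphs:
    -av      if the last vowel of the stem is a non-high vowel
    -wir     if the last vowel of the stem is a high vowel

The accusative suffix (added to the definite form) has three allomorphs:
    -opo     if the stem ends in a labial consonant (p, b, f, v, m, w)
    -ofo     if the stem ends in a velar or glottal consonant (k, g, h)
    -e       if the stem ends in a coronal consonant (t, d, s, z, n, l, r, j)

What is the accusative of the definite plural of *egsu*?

The last vowel of *egsu* is /u/, which is a rounded vowel, so the plural suffix is -o, giving *egsuo*.
The plural form *egsuo*: last vowel = /o/, a non-high vowel → -av → *egsuoav*.
The final consonant of the definite form *egsuoav* is /v/, which is labial, so the accusative suffix is -opo, giving *egsuoavopo*.

egsuoavopo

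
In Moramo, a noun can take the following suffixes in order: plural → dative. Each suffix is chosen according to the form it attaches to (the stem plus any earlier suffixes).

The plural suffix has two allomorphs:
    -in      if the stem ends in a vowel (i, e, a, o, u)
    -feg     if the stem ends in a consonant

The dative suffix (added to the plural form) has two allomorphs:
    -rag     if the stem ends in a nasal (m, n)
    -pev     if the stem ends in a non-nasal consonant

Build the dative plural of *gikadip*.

Since the final sound of *gikadip* is /p/ (a consonant), it takes -feg, giving *gikadipfeg*.
The final consonant of the plural form *gikadipfeg* is /g/, which is non-nasal, so the dative suffix is -pev, giving *gikadipfegpev*.

gikadipfegpev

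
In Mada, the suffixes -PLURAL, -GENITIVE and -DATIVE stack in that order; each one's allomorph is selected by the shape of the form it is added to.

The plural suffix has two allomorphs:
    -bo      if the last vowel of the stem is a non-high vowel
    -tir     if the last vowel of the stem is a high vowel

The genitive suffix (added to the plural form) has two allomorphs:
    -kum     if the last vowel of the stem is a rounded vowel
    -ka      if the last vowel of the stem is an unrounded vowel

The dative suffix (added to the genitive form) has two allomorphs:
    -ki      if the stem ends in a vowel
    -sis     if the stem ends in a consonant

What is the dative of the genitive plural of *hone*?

*hone*: last vowel = /e/, a non-high vowel → -bo → *honebo*.
The last vowel of the plural form *honebo* is /o/, which is a rounded vowel, so the genitive suffix is -kum, giving *honebokum*.
The final sound of the genitive form *honebokum* is /m/, which is a consonant, so the dative suffix is -sis, giving *honebokumsis*.

honebokumsis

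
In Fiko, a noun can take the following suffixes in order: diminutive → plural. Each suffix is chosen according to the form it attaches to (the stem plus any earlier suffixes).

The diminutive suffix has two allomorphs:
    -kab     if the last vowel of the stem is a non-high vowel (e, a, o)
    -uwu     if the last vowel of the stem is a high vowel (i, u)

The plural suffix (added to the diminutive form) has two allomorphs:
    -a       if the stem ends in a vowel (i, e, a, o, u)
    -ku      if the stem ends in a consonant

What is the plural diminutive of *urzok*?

urzokkabku

*urzok*: last vowel = /o/, a non-high vowel → -kab → *urzokkab*.
The diminutive form *urzokkab* — final sound /b/ (a consonant) → -ku → *urzokkabku*.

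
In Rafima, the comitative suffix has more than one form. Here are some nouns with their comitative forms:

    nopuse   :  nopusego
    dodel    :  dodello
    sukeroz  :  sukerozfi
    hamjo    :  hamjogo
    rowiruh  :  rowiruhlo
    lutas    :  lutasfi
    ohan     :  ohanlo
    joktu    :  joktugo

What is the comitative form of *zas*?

The alternation tracks the final sound of the stem — -fi when the stem ends in a sibilant (*sukeroz*, *lutas*); -lo when the stem ends in a non-sibilant consonant (*dodel*, *rowiruh*, *ohan*); -go when the stem ends in a vowel (*nopuse*, *hamjo*, *joktu*).
*zas* — final sound /s/ (a sibilant) → -fi → *zasfi*.

zasfi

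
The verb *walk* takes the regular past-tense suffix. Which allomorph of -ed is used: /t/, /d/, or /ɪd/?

The stem *walk* ends in a voiceless consonant other than /t/.
The -ed suffix is realized as /ɪd/ after /t, d/; as /t/ after other voiceless consonants; and as /d/ after other voiced sounds.
So -ed on *walk* is pronounced /t/.

/t/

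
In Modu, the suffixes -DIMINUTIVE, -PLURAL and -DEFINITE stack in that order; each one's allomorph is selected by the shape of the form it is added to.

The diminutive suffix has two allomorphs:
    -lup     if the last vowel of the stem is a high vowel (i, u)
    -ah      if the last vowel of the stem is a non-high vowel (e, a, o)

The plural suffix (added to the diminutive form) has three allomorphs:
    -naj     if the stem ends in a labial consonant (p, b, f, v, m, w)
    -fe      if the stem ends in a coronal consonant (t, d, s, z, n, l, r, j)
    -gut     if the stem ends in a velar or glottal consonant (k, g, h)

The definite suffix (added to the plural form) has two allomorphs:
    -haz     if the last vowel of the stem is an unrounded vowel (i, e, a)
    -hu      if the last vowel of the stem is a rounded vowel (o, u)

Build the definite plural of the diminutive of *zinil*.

Since the last vowel of *zinil* is /i/ (a high vowel), it takes -lup, giving *zinillup*.
The final consonant of the diminutive form *zinillup* is /p/, which is labial, so the plural suffix is -naj, giving *zinillupnaj*.
The plural form *zinillupnaj*: last vowel = /a/, an unrounded vowel → -haz → *zinillupnajhaz*.

zinillupnajhaz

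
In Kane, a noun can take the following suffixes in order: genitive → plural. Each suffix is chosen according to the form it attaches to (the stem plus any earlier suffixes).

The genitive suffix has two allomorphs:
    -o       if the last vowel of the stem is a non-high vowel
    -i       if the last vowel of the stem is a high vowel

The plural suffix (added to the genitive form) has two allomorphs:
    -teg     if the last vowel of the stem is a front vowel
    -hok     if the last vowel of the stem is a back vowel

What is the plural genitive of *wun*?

The last vowel of *wun* is /u/, which is a high vowel, so the genitive suffix is -i, giving *wuni*.
The genitive form *wuni* — last vowel /i/ (a front vowel) → -teg → *wuniteg*.

wuniteg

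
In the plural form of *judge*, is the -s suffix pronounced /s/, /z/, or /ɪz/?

/ɪz/

The stem *judge* ends in a sibilant (/s, z, ʃ, ʒ, tʃ, dʒ/).
The plural suffix surfaces as /ɪz/ after sibilants, /s/ after other voiceless consonants, and /z/ after other voiced sounds.
So the plural -s on *judge* is pronounced /ɪz/.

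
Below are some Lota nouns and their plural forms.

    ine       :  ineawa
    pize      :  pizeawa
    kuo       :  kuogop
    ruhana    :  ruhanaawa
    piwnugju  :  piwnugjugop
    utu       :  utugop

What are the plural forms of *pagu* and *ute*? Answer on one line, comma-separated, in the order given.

pagugop, uteawa

The suffix is conditioned by the last vowel: -gop when the last vowel of the stem is a rounded vowel (*kuo*, *piwnugju*, *utu*); -awa when the last vowel of the stem is an unrounded vowel (*ine*, *pize*, *ruhana*).
The last vowel of *pagu* is /u/, which is a rounded vowel, so the suffix is -gop, giving *pagugop*.
*ute*: last vowel = /e/, an unrounded vowel → -awa → *uteawa*.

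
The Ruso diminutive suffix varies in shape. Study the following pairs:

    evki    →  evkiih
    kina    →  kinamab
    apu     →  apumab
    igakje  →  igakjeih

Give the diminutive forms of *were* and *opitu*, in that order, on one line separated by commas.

wereih, opitumab

Looking at the last vowel of each stem: -ih when the last vowel of the stem is a front vowel (*evki*, *igakje*); -mab when the last vowel of the stem is a back vowel (*kina*, *apu*).
The last vowel of *were* is /e/, which is a front vowel, so the suffix is -ih, giving *wereih*.
Since the last vowel of *opitu* is /u/ (a back vowel), it takes -mab, giving *opitumab*.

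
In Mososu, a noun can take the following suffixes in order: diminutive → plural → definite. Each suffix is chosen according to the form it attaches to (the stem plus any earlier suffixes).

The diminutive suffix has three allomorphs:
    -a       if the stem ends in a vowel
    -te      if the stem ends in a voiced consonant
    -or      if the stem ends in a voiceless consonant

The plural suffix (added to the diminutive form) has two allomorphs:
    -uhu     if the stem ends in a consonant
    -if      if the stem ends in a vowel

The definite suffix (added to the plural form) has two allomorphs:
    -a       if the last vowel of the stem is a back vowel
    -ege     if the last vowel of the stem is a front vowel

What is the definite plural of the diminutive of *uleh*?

*uleh* — final sound /h/ (a voiceless consonant) → -or → *ulehor*.
Since the final sound of the diminutive form *ulehor* is /r/ (a consonant), it takes -uhu, giving *ulehoruhu*.
Since the last vowel of the plural form *ulehoruhu* is /u/ (a back vowel), it takes -a, giving *ulehoruhua*.

ulehoruhua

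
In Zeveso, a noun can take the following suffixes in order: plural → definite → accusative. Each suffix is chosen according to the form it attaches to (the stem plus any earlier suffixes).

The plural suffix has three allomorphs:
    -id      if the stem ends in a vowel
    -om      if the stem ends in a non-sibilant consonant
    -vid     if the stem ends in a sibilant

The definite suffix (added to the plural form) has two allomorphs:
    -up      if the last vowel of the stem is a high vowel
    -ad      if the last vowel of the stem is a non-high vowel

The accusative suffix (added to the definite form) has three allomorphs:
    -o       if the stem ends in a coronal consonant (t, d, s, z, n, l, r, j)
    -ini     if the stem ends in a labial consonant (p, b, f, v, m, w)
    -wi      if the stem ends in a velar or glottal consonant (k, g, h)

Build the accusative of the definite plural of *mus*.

musvidupini

Since the final sound of *mus* is /s/ (a sibilant), it takes -vid, giving *musvid*.
The plural form *musvid*: last vowel = /i/, a high vowel → -up → *musvidup*.
Since the final consonant of the definite form *musvidup* is /p/ (labial), it takes -ini, giving *musvidupini*.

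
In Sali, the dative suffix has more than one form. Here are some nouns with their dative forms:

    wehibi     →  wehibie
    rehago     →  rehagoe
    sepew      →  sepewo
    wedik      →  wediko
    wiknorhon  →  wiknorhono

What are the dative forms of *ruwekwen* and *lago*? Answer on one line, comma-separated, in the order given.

ruwekweno, lagoe

Looking at the final sound of each stem: -o when the stem ends in a consonant (*sepew*, *wedik*, *wiknorhon*); -e when the stem ends in a vowel (*wehibi*, *rehago*).
The final sound of *ruwekwen* is /n/, which is a consonant, so the suffix is -o, giving *ruwekweno*.
The final sound of *lago* is /o/, which is a vowel, so the suffix is -e, giving *lagoe*.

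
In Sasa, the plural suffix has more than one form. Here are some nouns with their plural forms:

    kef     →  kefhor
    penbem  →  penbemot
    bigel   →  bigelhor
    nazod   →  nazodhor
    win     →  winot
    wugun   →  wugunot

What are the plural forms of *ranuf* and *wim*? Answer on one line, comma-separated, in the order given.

The suffix is conditioned by the final consonant: -ot when the stem ends in a nasal (*penbem*, *win*, *wugun*); -hor when the stem ends in a non-nasal consonant (*kef*, *bigel*, *nazod*).
Since the final consonant of *ranuf* is /f/ (non-nasal), it takes -hor, giving *ranufhor*.
The final consonant of *wim* is /m/, which is a nasal, so the suffix is -ot, giving *wimot*.

ranufhor, wimot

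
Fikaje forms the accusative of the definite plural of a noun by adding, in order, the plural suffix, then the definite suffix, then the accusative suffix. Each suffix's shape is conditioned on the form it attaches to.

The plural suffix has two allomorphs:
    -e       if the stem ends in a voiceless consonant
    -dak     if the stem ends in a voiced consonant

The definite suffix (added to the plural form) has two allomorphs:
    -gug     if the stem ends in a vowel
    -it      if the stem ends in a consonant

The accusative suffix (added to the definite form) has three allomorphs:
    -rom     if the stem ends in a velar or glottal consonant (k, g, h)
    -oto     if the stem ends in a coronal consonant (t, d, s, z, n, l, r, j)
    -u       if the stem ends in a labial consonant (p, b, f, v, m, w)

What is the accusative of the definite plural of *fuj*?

fujdakitoto

*fuj*: final consonant = /j/, voiced → -dak → *fujdak*.
Since the final sound of the plural form *fujdak* is /k/ (a consonant), it takes -it, giving *fujdakit*.
The final consonant of the definite form *fujdakit* is /t/, which is coronal, so the accusative suffix is -oto, giving *fujdakitoto*.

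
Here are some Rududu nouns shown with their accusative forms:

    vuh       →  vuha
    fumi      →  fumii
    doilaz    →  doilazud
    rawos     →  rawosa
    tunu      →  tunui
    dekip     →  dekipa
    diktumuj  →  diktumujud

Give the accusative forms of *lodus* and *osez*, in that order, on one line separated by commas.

lodusa, osezud

The suffix is conditioned by the final sound: -a when the stem ends in a voiceless consonant (*vuh*, *rawos*, *dekip*); -ud when the stem ends in a voiced consonant (*doilaz*, *diktumuj*); -i when the stem ends in a vowel (*fumi*, *tunu*).
The final sound of *lodus* is /s/, which is a voiceless consonant, so the suffix is -a, giving *lodusa*.
The final sound of *osez* is /z/, which is a voiced consonant, so the suffix is -ud, giving *osezud*.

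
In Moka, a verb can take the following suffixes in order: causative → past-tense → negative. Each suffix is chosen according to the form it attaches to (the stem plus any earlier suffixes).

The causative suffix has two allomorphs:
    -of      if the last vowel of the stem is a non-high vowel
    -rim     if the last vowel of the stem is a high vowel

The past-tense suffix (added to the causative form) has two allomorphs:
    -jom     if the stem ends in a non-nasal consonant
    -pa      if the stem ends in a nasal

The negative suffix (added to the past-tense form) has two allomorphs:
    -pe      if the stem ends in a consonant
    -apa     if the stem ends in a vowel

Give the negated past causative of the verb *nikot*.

nikotofjompe

*nikot* — last vowel /o/ (a non-high vowel) → -of → *nikotof*.
Since the final consonant of the causative form *nikotof* is /f/ (non-nasal), it takes -jom, giving *nikotofjom*.
Since the final sound of the past-tense form *nikotofjom* is /m/ (a consonant), it takes -pe, giving *nikotofjompe*.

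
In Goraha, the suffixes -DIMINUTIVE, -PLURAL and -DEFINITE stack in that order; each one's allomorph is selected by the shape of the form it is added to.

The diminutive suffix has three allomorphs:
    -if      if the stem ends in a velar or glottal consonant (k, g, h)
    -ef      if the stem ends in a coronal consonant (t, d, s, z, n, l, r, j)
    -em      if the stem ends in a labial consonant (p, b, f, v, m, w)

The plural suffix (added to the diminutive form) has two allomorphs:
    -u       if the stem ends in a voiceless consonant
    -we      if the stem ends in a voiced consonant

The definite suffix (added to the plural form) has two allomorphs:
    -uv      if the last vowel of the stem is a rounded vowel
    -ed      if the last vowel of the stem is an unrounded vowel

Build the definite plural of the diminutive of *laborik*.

laborikifuuv

The final consonant of *laborik* is /k/, which is velar/glottal, so the diminutive suffix is -if, giving *laborikif*.
The final consonant of the diminutive form *laborikif* is /f/, which is voiceless, so the plural suffix is -u, giving *laborikifu*.
Since the last vowel of the plural form *laborikifu* is /u/ (a rounded vowel), it takes -uv, giving *laborikifuuv*.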